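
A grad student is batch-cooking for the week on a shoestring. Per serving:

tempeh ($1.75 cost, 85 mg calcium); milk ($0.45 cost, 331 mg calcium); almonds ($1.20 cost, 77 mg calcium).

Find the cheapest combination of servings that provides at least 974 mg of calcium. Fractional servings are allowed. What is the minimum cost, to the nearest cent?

$1.32

Cost per mg of calcium: milk $0.0014, almonds $0.0156, tempeh $0.0206.
With no serving limits, use only milk: 974 mg / 331 mg = 2.943 servings × $0.45 = $1.32.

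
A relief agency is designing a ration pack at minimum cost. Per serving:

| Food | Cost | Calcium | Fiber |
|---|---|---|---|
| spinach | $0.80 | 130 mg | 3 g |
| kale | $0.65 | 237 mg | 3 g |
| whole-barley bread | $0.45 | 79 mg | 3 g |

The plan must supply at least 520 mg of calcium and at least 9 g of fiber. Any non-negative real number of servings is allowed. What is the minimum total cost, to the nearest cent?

$1.71

For a min-cost LP with two ≥-constraints, a basic feasible solution has at most two positive variables.
spinach only: max(520/130, 9/3) = 4 servings → $3.20.
kale only: max(520/237, 9/3) = 3 servings → $1.95.
whole-barley bread only: max(520/79, 9/3) = 6.582 servings → $2.96.
spinach + kale with both tight: 1.785 servings and 1.215 servings → $2.22.
spinach + whole-barley bread: the both-tight solution has a negative serving — not a feasible corner.
kale + whole-barley bread with both tight: 1.791 servings and 1.209 servings → $1.71.
The minimum over all feasible corners is $1.71.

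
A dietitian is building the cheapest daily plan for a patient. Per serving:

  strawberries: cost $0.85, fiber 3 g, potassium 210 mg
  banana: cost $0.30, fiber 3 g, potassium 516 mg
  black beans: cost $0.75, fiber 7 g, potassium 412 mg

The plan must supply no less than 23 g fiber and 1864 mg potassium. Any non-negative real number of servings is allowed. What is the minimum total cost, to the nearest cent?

strawberries only: max(23/3, 1864/210) = 8.876 servings → $7.54.
banana only: max(23/3, 1864/516) = 7.667 servings → $2.30.
black beans only: max(23/7, 1864/412) = 4.524 servings → $3.39.
strawberries + banana with both tight: 6.837 servings and 0.8301 servings → $6.06.
strawberries + black beans: the both-tight solution has a negative serving — not a feasible corner.
banana + black beans with both tight: 1.503 servings and 2.641 servings → $2.43.
Cheapest feasible corner: $2.30.

$2.30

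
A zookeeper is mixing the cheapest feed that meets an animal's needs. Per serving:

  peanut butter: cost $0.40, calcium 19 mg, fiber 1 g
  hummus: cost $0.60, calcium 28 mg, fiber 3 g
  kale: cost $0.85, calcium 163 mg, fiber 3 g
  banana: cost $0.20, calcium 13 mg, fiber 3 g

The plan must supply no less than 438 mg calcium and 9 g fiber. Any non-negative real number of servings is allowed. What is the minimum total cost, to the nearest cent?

$2.33

This is a tiny linear program; its minimum lies at a vertex of the feasible set. List the vertices and price them.
peanut butter only: max(438/19, 9/1) = 23.05 servings → $9.22.
hummus only: max(438/28, 9/3) = 15.64 servings → $9.39.
kale only: max(438/163, 9/3) = 3 servings → $2.55.
banana only: max(438/13, 9/3) = 33.69 servings → $6.74.
peanut butter + hummus: the both-tight solution has a negative serving — not a feasible corner.
peanut butter + kale with both tight: 1.443 servings and 2.519 servings → $2.72.
peanut butter + banana with both targets exact would need a negative amount; discard.
hummus + kale with both tight: 0.3778 servings and 2.622 servings → $2.46.
hummus + banana: the both-tight solution has a negative serving — not a feasible corner.
kale + banana with both tight: 2.66 servings and 0.34 servings → $2.33.
So the least-cost plan costs $2.33.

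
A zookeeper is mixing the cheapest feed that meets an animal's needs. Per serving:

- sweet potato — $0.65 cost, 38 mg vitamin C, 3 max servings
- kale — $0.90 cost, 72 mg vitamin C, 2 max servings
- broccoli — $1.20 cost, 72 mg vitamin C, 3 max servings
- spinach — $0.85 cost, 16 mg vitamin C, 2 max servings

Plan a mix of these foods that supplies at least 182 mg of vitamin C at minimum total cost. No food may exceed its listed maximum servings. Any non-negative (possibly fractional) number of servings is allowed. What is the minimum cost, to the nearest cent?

$2.43

Cost per mg of vitamin C: kale $0.0125, broccoli $0.0167, sweet potato $0.0171, spinach $0.0531.
Take 2 servings of kale: +144.0 mg vitamin C for $1.80 (total $1.80, still need 38.0 mg).
Take 0.5278 servings of broccoli: +38.0 mg vitamin C for $0.63 (total $2.43, still need 0.0 mg).
Greedy by cheapest-per-mg is optimal for a single linear constraint, so the minimum cost is $2.43.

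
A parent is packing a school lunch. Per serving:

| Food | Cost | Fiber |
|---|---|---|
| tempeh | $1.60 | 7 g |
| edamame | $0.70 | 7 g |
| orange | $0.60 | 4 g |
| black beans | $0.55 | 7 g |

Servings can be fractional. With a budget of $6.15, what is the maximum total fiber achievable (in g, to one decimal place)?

78.3 g

Fiber per dollar: black beans 12.73, edamame 10, orange 6.667, tempeh 4.375.
With no serving limits, spend the whole cost allowance on black beans: $6.15 / $0.55 × 7 g = 78.3 g.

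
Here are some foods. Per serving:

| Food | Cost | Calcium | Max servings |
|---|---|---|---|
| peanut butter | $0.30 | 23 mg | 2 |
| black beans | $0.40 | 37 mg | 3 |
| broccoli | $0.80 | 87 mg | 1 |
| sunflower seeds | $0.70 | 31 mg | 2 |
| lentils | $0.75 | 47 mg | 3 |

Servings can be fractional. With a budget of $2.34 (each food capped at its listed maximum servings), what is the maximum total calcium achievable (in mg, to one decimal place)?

Calcium per dollar: broccoli 108.8, black beans 92.5, peanut butter 76.67, lentils 62.67, sunflower seeds 44.29.
Take 1 serving of broccoli: spends $0.80, +87.0 mg calcium (running total 87.0 mg).
Take 3 servings of black beans: spends $1.20, +111.0 mg calcium (running total 198.0 mg).
Take 1.133 servings of peanut butter: spends $0.34, +26.1 mg calcium (running total 224.1 mg).
Greedy by best ratio exhausts the cost allowance optimally: 224.1 mg.

224.1 mg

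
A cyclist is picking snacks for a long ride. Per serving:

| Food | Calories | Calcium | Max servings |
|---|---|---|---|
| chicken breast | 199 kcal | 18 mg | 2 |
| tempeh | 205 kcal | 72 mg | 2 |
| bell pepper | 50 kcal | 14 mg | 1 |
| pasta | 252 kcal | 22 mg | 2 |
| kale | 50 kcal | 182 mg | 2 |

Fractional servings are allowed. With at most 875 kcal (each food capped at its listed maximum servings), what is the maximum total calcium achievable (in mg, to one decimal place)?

550.5 mg

Calcium per kcal: kale 3.64, tempeh 0.3512, bell pepper 0.28, chicken breast 0.09045, pasta 0.0873.
Take 2 servings of kale: uses 100 kcal, +364.0 mg calcium (running total 364.0 mg).
Take 2 servings of tempeh: uses 410 kcal, +144.0 mg calcium (running total 508.0 mg).
Take 1 serving of bell pepper: uses 50 kcal, +14.0 mg calcium (running total 522.0 mg).
Take 1.583 servings of chicken breast: uses 315 kcal, +28.5 mg calcium (running total 550.5 mg).
Greedy by best ratio exhausts the calories allowance optimally: 550.5 mg.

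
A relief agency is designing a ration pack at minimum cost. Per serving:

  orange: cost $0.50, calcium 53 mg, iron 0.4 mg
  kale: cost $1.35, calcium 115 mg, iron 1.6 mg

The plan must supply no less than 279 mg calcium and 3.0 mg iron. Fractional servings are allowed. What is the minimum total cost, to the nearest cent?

Check every corner: each single food scaled to meet both minima, and each pair solved so both constraints bind.
orange only: max(279/53, 3.0/0.4) = 7.5 servings → $3.75.
kale only: max(279/115, 3.0/1.6) = 2.426 servings → $3.28.
orange + kale with both tight: 2.613 servings and 1.222 servings → $2.96.
So the least-cost plan costs $2.96.

$2.96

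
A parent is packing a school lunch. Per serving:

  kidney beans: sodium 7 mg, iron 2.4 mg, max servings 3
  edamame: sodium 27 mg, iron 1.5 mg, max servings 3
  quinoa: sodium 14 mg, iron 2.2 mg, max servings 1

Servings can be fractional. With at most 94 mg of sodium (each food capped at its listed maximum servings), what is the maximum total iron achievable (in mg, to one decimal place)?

12.7 mg

Iron per mg sodium: kidney beans 0.3429, quinoa 0.1571, edamame 0.05556.
Take 3 servings of kidney beans: uses 21 mg sodium, +7.2 mg iron (running total 7.2 mg).
Take 1 serving of quinoa: uses 14 mg sodium, +2.2 mg iron (running total 9.4 mg).
Take 2.185 servings of edamame: uses 59 mg sodium, +3.3 mg iron (running total 12.7 mg).
Greedy by best ratio exhausts the sodium allowance optimally: 12.7 mg.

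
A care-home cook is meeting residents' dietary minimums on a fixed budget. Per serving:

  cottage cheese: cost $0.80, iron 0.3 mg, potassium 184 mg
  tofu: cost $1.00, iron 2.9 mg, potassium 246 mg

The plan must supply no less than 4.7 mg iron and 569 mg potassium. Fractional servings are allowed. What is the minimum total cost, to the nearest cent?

An LP optimum is at a vertex; with two nutrient constraints at most two foods are used. Check each candidate.
cottage cheese only: max(4.7/0.3, 569/184) = 15.67 servings → $12.53.
tofu only: max(4.7/2.9, 569/246) = 2.313 servings → $2.31.
cottage cheese + tofu with both tight: 1.074 servings and 1.51 servings → $2.37.
So the least-cost plan costs $2.31.

$2.31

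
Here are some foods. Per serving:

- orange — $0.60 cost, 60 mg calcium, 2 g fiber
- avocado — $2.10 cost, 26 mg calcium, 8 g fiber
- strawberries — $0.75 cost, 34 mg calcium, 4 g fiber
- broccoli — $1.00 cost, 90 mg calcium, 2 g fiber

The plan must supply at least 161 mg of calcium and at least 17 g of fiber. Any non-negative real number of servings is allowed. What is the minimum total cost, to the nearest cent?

orange only: max(161/60, 17/2) = 8.5 servings → $5.10.
avocado only: max(161/26, 17/8) = 6.192 servings → $13.00.
strawberries only: max(161/34, 17/4) = 4.735 servings → $3.55.
broccoli only: max(161/90, 17/2) = 8.5 servings → $8.50.
orange + avocado with both tight: 1.977 servings and 1.631 servings → $4.61.
orange + strawberries with both tight: 0.3837 servings and 4.058 servings → $3.27.
orange + broccoli: intersection lies outside the first quadrant.
avocado + strawberries: intersection lies outside the first quadrant.
avocado + broccoli with both tight: 1.808 servings and 1.266 servings → $5.06.
strawberries + broccoli with both tight: 4.137 servings and 0.226 servings → $3.33.
So the least-cost plan costs $3.27.

$3.27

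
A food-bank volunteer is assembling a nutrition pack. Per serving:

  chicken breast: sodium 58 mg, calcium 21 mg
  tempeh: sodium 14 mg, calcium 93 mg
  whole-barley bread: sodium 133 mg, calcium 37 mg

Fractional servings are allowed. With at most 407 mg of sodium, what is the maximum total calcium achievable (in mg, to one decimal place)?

Calcium per mg sodium: tempeh 6.643, chicken breast 0.3621, whole-barley bread 0.2782.
With no serving limits, spend the whole sodium allowance on tempeh: 407 mg / 14 mg × 93 mg = 2703.6 mg.

2703.6 mg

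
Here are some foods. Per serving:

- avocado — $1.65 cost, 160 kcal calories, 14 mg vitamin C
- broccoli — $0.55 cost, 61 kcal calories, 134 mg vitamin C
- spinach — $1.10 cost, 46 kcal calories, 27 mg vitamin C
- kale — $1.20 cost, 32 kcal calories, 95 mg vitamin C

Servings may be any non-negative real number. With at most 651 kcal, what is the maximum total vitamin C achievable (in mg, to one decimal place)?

Vitamin C per kcal: kale 2.969, broccoli 2.197, spinach 0.587, avocado 0.0875.
With no serving limits, spend the whole calories allowance on kale: 651 kcal / 32 kcal × 95 mg = 1932.7 mg.

1932.7 mg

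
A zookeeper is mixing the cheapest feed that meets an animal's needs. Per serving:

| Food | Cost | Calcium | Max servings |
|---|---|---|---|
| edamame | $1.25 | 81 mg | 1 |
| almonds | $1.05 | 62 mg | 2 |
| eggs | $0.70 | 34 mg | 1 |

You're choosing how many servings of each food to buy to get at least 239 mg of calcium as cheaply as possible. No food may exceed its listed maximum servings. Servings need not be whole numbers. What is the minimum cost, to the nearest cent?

$4.05

Cost per mg of calcium: edamame $0.0154, almonds $0.0169, eggs $0.0206.
Take 1 serving of edamame: +81.0 mg calcium for $1.25 (total $1.25, still need 158.0 mg).
Take 2 servings of almonds: +124.0 mg calcium for $2.10 (total $3.35, still need 34.0 mg).
Take 1 serving of eggs: +34.0 mg calcium for $0.70 (total $4.05, still need 0.0 mg).
Filling from the cheapest source first is optimal under one linear minimum: $4.05.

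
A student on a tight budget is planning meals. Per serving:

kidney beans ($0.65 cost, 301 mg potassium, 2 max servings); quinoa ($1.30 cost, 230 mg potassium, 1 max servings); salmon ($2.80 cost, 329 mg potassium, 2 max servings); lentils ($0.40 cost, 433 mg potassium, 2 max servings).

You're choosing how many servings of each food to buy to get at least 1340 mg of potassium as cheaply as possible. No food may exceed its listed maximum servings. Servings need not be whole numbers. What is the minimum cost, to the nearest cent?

Cost per mg of potassium: lentils $0.0009, kidney beans $0.0022, quinoa $0.0057, salmon $0.0085.
Take 2 servings of lentils: +866.0 mg potassium for $0.80 (total $0.80, still need 474.0 mg).
Take 1.575 servings of kidney beans: +474.0 mg potassium for $1.02 (total $1.82, still need 0.0 mg).
Filling from the cheapest source first is optimal under one linear minimum: $1.82.

$1.82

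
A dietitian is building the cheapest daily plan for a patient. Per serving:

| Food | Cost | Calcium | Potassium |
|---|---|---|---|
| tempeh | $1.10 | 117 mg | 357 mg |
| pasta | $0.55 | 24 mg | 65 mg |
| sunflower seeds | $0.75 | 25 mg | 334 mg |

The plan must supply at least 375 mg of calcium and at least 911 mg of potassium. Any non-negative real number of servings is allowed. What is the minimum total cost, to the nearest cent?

An LP optimum is at a vertex; with two nutrient constraints at most two foods are used. Check each candidate.
tempeh only: max(375/117, 911/357) = 3.205 servings → $3.53.
pasta only: max(375/24, 911/65) = 15.62 servings → $8.59.
sunflower seeds only: max(375/25, 911/334) = 15 servings → $11.25.
tempeh + pasta: intersection lies outside the first quadrant.
tempeh + sunflower seeds: the both-tight solution has a negative serving — not a feasible corner.
pasta + sunflower seeds with both targets exact would need a negative amount; discard.
The minimum over all feasible corners is $3.53.

$3.53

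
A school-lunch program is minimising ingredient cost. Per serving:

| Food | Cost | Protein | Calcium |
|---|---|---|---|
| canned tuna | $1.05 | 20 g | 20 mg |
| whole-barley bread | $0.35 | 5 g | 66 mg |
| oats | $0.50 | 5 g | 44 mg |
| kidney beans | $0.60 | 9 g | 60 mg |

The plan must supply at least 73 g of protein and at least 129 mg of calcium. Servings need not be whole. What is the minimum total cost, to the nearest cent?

$3.91

An LP optimum is at a vertex; with two nutrient constraints at most two foods are used. Check each candidate.
canned tuna only: max(73/20, 129/20) = 6.45 servings → $6.77.
whole-barley bread only: max(73/5, 129/66) = 14.6 servings → $5.11.
oats only: max(73/5, 129/44) = 14.6 servings → $7.30.
kidney beans only: max(73/9, 129/60) = 8.111 servings → $4.87.
canned tuna + whole-barley bread with both tight: 3.42 servings and 0.918 servings → $3.91.
canned tuna + oats with both tight: 3.291 servings and 1.436 servings → $4.17.
canned tuna + kidney beans with both tight: 3.156 servings and 1.098 servings → $3.97.
whole-barley bread + oats with both targets exact would need a negative amount; discard.
whole-barley bread + kidney beans: the both-tight solution has a negative serving — not a feasible corner.
oats + kidney beans: the both-tight solution has a negative serving — not a feasible corner.
Cheapest feasible corner: $3.91.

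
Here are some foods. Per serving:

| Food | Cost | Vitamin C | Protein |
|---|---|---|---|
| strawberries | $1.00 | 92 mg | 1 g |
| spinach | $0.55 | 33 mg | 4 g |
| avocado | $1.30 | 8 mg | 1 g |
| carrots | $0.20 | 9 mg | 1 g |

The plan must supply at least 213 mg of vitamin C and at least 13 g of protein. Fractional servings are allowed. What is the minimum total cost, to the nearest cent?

A basic optimal solution has at most two foods positive. Try each food alone and each pair with both targets met exactly.
strawberries only: max(213/92, 13/1) = 13 servings → $13.00.
spinach only: max(213/33, 13/4) = 6.455 servings → $3.55.
avocado only: max(213/8, 13/1) = 26.62 servings → $34.61.
carrots only: max(213/9, 13/1) = 23.67 servings → $4.73.
strawberries + spinach with both tight: 1.263 servings and 2.934 servings → $2.88.
strawberries + avocado with both tight: 1.298 servings and 11.7 servings → $16.51.
strawberries + carrots with both tight: 1.157 servings and 11.84 servings → $3.53.
spinach + avocado: intersection lies outside the first quadrant.
spinach + carrots: intersection lies outside the first quadrant.
avocado + carrots: intersection lies outside the first quadrant.
The minimum over all feasible corners is $2.88.

$2.88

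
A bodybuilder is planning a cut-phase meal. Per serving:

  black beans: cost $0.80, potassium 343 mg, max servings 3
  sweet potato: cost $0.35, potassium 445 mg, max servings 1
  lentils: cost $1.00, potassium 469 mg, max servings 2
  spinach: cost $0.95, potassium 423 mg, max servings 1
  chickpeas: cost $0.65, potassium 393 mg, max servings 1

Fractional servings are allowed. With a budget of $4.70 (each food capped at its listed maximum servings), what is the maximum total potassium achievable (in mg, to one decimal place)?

2520.6 mg

Potassium per dollar: sweet potato 1271, chickpeas 604.6, lentils 469, spinach 445.3, black beans 428.8.
Take 1 serving of sweet potato: spends $0.35, +445.0 mg potassium (running total 445.0 mg).
Take 1 serving of chickpeas: spends $0.65, +393.0 mg potassium (running total 838.0 mg).
Take 2 servings of lentils: spends $2.00, +938.0 mg potassium (running total 1776.0 mg).
Take 1 serving of spinach: spends $0.95, +423.0 mg potassium (running total 2199.0 mg).
Take 0.9375 servings of black beans: spends $0.75, +321.6 mg potassium (running total 2520.6 mg).
Filling greedily by potassium-per-dollar is optimal for one linear limit, giving 2520.6 mg.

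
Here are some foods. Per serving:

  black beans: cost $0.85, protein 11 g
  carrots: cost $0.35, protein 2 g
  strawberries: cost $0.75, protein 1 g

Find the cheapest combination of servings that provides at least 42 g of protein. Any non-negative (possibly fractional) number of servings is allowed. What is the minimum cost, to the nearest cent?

Cost per g of protein: black beans $0.0773, carrots $0.1750, strawberries $0.7500.
With no serving limits, use only black beans: 42 g / 11 g = 3.818 servings × $0.85 = $3.25.

$3.25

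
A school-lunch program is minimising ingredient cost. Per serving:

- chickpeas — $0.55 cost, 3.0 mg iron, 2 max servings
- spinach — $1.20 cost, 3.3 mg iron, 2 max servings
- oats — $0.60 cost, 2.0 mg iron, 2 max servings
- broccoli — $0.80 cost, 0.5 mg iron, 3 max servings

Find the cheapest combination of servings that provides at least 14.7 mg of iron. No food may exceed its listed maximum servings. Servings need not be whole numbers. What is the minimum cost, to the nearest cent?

$4.01

Cost per mg of iron: chickpeas $0.1833, oats $0.3000, spinach $0.3636, broccoli $1.6000.
Take 2 servings of chickpeas: +6.0 mg iron for $1.10 (total $1.10, still need 8.7 mg).
Take 2 servings of oats: +4.0 mg iron for $1.20 (total $2.30, still need 4.7 mg).
Take 1.424 servings of spinach: +4.7 mg iron for $1.71 (total $4.01, still need 0.0 mg).
Filling from the cheapest source first is optimal under one linear minimum: $4.01.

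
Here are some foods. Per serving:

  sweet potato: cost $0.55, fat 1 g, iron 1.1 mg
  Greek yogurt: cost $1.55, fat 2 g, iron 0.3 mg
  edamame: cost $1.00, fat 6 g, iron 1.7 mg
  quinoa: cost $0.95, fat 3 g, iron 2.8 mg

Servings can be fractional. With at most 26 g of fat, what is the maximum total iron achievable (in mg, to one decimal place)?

28.6 mg

Iron per g fat: sweet potato 1.1, quinoa 0.9333, edamame 0.2833, Greek yogurt 0.15.
With no serving limits, spend the whole fat allowance on sweet potato: 26 g / 1 g × 1.1 mg = 28.6 mg.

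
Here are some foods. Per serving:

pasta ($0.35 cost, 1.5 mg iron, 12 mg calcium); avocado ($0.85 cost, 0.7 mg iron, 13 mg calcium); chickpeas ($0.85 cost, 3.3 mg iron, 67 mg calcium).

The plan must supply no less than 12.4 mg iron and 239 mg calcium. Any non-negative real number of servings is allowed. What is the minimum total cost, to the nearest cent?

pasta only: max(12.4/1.5, 239/12) = 19.92 servings → $6.97.
avocado only: max(12.4/0.7, 239/13) = 18.38 servings → $15.63.
chickpeas only: max(12.4/3.3, 239/67) = 3.758 servings → $3.19.
pasta + avocado: intersection lies outside the first quadrant.
pasta + chickpeas with both tight: 0.6913 servings and 3.443 servings → $3.17.
avocado + chickpeas with both tight: 10.53 servings and 1.525 servings → $10.24.
So the least-cost plan costs $3.17.

$3.17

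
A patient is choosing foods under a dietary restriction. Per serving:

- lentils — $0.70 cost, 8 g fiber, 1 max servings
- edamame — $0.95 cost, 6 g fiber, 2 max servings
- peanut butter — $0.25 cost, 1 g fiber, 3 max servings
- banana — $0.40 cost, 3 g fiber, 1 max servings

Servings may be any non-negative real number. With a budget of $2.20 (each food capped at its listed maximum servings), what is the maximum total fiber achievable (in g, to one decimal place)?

Fiber per dollar: lentils 11.43, banana 7.5, edamame 6.316, peanut butter 4.
Take 1 serving of lentils: spends $0.70, +8.0 g fiber (running total 8.0 g).
Take 1 serving of banana: spends $0.40, +3.0 g fiber (running total 11.0 g).
Take 1.158 servings of edamame: spends $1.10, +6.9 g fiber (running total 17.9 g).
Greedy by best ratio exhausts the cost allowance optimally: 17.9 g.

17.9 g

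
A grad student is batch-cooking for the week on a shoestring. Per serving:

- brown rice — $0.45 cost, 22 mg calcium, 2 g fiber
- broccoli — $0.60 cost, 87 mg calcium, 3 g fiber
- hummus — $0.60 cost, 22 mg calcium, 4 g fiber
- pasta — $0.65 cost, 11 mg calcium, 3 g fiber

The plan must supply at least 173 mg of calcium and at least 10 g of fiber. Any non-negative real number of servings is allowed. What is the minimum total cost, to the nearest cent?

$1.75

The cheapest plan sits at a corner of the feasible region — with two constraints it uses at most two foods.
brown rice only: max(173/22, 10/2) = 7.864 servings → $3.54.
broccoli only: max(173/87, 10/3) = 3.333 servings → $2.00.
hummus only: max(173/22, 10/4) = 7.864 servings → $4.72.
pasta only: max(173/11, 10/3) = 15.73 servings → $10.22.
brown rice + broccoli with both tight: 3.25 servings and 1.167 servings → $2.16.
brown rice + hummus with both targets exact would need a negative amount; discard.
brown rice + pasta: intersection lies outside the first quadrant.
broccoli + hummus with both tight: 1.674 servings and 1.245 servings → $1.75.
broccoli + pasta with both tight: 1.794 servings and 1.539 servings → $2.08.
hummus + pasta: intersection lies outside the first quadrant.
Cheapest feasible corner: $1.75.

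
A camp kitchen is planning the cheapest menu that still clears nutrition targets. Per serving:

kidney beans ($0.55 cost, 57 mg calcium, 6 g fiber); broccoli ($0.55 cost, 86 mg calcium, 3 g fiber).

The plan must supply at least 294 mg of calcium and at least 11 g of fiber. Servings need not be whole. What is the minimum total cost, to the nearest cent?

Check every corner: each single food scaled to meet both minima, and each pair solved so both constraints bind.
kidney beans only: max(294/57, 11/6) = 5.158 servings → $2.84.
broccoli only: max(294/86, 11/3) = 3.667 servings → $2.02.
kidney beans + broccoli with both tight: 0.1855 servings and 3.296 servings → $1.91.
The minimum over all feasible corners is $1.91.

$1.91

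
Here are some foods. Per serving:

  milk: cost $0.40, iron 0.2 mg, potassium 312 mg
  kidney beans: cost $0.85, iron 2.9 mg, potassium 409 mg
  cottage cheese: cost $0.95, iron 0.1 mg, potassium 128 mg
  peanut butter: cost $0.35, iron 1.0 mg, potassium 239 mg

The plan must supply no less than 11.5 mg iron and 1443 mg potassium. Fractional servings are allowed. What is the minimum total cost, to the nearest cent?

$3.37

A basic optimal solution has at most two foods positive. Try each food alone and each pair with both targets met exactly.
milk only: max(11.5/0.2, 1443/312) = 57.5 servings → $23.00.
kidney beans only: max(11.5/2.9, 1443/409) = 3.966 servings → $3.37.
cottage cheese only: max(11.5/0.1, 1443/128) = 115 servings → $109.25.
peanut butter only: max(11.5/1.0, 1443/239) = 11.5 servings → $4.03.
milk + kidney beans: intersection lies outside the first quadrant.
milk + cottage cheese: the both-tight solution has a negative serving — not a feasible corner.
milk + peanut butter: intersection lies outside the first quadrant.
kidney beans + cottage cheese: intersection lies outside the first quadrant.
kidney beans + peanut butter: the both-tight solution has a negative serving — not a feasible corner.
cottage cheese + peanut butter: the both-tight solution has a negative serving — not a feasible corner.
The minimum over all feasible corners is $3.37.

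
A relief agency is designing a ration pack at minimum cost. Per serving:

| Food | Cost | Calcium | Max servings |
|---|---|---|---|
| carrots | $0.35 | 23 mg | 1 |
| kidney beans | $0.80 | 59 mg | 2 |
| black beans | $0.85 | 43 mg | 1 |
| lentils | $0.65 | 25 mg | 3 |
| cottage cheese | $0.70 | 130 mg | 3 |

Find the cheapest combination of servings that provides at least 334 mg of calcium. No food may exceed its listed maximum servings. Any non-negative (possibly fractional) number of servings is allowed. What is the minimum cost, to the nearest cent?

Cost per mg of calcium: cottage cheese $0.0054, kidney beans $0.0136, carrots $0.0152, black beans $0.0198, lentils $0.0260.
Take 2.569 servings of cottage cheese: +334.0 mg calcium for $1.80 (total $1.80, still need 0.0 mg).
Filling from the cheapest source first is optimal under one linear minimum: $1.80.

$1.80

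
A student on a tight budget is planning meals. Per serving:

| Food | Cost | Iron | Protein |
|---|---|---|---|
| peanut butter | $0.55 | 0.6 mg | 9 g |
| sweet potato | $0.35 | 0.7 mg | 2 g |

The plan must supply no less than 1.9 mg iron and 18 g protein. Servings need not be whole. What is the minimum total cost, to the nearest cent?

$1.38

An LP optimum is at a vertex; with two nutrient constraints at most two foods are used. Check each candidate.
peanut butter only: max(1.9/0.6, 18/9) = 3.167 servings → $1.74.
sweet potato only: max(1.9/0.7, 18/2) = 9 servings → $3.15.
peanut butter + sweet potato with both tight: 1.725 servings and 1.235 servings → $1.38.
Cheapest feasible corner: $1.38.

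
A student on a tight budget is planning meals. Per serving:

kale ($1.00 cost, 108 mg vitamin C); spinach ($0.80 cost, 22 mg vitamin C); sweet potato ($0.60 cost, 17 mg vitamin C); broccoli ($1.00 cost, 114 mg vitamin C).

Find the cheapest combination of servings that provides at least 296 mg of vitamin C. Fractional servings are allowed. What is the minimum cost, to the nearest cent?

$2.60

Cost per mg of vitamin C: broccoli $0.0088, kale $0.0093, sweet potato $0.0353, spinach $0.0364.
With no serving limits, use only broccoli: 296 mg / 114 mg = 2.596 servings × $1.00 = $2.60.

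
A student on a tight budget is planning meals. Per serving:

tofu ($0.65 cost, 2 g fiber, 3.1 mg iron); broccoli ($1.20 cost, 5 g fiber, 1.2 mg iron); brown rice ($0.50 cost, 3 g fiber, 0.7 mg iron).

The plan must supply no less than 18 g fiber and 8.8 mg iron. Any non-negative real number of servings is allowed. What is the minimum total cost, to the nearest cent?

$3.55

Compare the cost at each extreme point of the feasible region.
tofu only: max(18/2, 8.8/3.1) = 9 servings → $5.85.
broccoli only: max(18/5, 8.8/1.2) = 7.333 servings → $8.80.
brown rice only: max(18/3, 8.8/0.7) = 12.57 servings → $6.29.
tofu + broccoli with both tight: 1.71 servings and 2.916 servings → $4.61.
tofu + brown rice with both tight: 1.747 servings and 4.835 servings → $3.55.
broccoli + brown rice: intersection lies outside the first quadrant.
Cheapest feasible corner: $3.55.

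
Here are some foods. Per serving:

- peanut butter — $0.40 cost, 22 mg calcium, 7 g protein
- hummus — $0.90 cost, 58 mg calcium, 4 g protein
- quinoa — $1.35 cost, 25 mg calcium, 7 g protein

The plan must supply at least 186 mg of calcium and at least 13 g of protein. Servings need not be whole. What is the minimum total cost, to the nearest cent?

A basic optimal solution has at most two foods positive. Try each food alone and each pair with both targets met exactly.
peanut butter only: max(186/22, 13/7) = 8.455 servings → $3.38.
hummus only: max(186/58, 13/4) = 3.25 servings → $2.92.
quinoa only: max(186/25, 13/7) = 7.44 servings → $10.04.
peanut butter + hummus with both tight: 0.03145 servings and 3.195 servings → $2.89.
peanut butter + quinoa: intersection lies outside the first quadrant.
hummus + quinoa with both tight: 3.193 servings and 0.03268 servings → $2.92.
The minimum over all feasible corners is $2.89.

$2.89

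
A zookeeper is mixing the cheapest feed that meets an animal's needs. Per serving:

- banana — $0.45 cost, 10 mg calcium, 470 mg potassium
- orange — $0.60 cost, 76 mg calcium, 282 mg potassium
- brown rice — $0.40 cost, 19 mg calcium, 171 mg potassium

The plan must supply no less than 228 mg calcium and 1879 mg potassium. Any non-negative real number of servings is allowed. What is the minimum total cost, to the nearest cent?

An LP optimum is at a vertex; with two nutrient constraints at most two foods are used. Check each candidate.
banana only: max(228/10, 1879/470) = 22.8 servings → $10.26.
orange only: max(228/76, 1879/282) = 6.663 servings → $4.00.
brown rice only: max(228/19, 1879/171) = 12 servings → $4.80.
banana + orange with both tight: 2.386 servings and 2.686 servings → $2.69.
banana + brown rice with both targets exact would need a negative amount; discard.
orange + brown rice with both tight: 0.4303 servings and 10.28 servings → $4.37.
The minimum over all feasible corners is $2.69.

$2.69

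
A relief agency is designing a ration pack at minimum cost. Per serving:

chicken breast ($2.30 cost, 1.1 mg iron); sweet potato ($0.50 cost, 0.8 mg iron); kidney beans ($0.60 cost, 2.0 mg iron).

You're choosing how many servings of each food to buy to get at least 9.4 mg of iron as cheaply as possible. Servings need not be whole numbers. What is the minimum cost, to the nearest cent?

$2.82

Cost per mg of iron: kidney beans $0.3000, sweet potato $0.6250, chicken breast $2.0909.
With no serving limits, use only kidney beans: 9.4 mg / 2.0 mg = 4.7 servings × $0.60 = $2.82.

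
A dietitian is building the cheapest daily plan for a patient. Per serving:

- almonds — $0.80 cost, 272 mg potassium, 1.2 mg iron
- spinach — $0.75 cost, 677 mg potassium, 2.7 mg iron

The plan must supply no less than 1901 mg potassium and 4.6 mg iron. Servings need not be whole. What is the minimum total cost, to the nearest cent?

$2.11

This is a tiny linear program; its minimum lies at a vertex of the feasible set. List the vertices and price them.
almonds only: max(1901/272, 4.6/1.2) = 6.989 servings → $5.59.
spinach only: max(1901/677, 4.6/2.7) = 2.808 servings → $2.11.
almonds + spinach: intersection lies outside the first quadrant.
Cheapest feasible corner: $2.11.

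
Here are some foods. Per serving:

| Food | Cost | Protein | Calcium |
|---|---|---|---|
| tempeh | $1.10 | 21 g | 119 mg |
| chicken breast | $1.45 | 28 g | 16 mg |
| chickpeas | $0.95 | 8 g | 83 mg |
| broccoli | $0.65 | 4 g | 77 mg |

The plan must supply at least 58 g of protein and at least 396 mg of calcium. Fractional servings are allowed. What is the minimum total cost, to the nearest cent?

$3.58

Minimising a linear cost over {protein ≥ 58, calcium ≥ 396, servings ≥ 0} — the optimum is at a vertex, using one or two foods.
tempeh only: max(58/21, 396/119) = 3.328 servings → $3.66.
chicken breast only: max(58/28, 396/16) = 24.75 servings → $35.89.
chickpeas only: max(58/8, 396/83) = 7.25 servings → $6.89.
broccoli only: max(58/4, 396/77) = 14.5 servings → $9.43.
tempeh + chicken breast with both targets exact would need a negative amount; discard.
tempeh + chickpeas with both tight: 2.081 servings and 1.788 servings → $3.99.
tempeh + broccoli with both tight: 2.526 servings and 1.239 servings → $3.58.
chicken breast + chickpeas with both tight: 0.7495 servings and 4.627 servings → $5.48.
chicken breast + broccoli with both tight: 1.378 servings and 4.857 servings → $5.15.
chickpeas + broccoli: intersection lies outside the first quadrant.
Cheapest feasible corner: $3.58.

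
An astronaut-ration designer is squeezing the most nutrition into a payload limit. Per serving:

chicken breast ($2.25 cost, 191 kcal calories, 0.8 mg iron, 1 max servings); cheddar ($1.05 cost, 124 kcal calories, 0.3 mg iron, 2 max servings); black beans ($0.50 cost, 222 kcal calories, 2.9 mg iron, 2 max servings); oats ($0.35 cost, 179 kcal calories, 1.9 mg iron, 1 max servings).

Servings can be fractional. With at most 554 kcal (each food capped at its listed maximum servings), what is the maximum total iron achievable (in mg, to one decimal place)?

7.0 mg

Iron per kcal: black beans 0.01306, oats 0.01061, chicken breast 0.004188, cheddar 0.002419.
Take 2 servings of black beans: uses 444 kcal, +5.8 mg iron (running total 5.8 mg).
Take 0.6145 servings of oats: uses 110 kcal, +1.2 mg iron (running total 7.0 mg).
Filling greedily by iron-per-kcal is optimal for one linear limit, giving 7.0 mg.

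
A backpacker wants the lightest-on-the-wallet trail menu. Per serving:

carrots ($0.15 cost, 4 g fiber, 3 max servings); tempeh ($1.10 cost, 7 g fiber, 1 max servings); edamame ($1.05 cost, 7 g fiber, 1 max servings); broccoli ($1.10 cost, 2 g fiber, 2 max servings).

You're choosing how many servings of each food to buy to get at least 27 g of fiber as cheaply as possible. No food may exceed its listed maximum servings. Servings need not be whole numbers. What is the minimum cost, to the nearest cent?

Cost per g of fiber: carrots $0.0375, edamame $0.1500, tempeh $0.1571, broccoli $0.5500.
Take 3 servings of carrots: +12.0 g fiber for $0.45 (total $0.45, still need 15.0 g).
Take 1 serving of edamame: +7.0 g fiber for $1.05 (total $1.50, still need 8.0 g).
Take 1 serving of tempeh: +7.0 g fiber for $1.10 (total $2.60, still need 1.0 g).
Take 0.5 servings of broccoli: +1.0 g fiber for $0.55 (total $3.15, still need 0.0 g).
Greedy by cheapest-per-g is optimal for a single linear constraint, so the minimum cost is $3.15.

$3.15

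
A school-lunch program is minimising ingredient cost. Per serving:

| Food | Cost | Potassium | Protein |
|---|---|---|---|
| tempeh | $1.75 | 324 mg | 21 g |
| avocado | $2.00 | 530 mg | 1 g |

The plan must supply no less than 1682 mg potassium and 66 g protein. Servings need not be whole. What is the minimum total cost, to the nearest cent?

The cheapest plan sits at a corner of the feasible region — with two constraints it uses at most two foods.
tempeh only: max(1682/324, 66/21) = 5.191 servings → $9.08.
avocado only: max(1682/530, 66/1) = 66 servings → $132.00.
tempeh + avocado with both tight: 3.081 servings and 1.29 servings → $7.97.
Cheapest feasible corner: $7.97.

$7.97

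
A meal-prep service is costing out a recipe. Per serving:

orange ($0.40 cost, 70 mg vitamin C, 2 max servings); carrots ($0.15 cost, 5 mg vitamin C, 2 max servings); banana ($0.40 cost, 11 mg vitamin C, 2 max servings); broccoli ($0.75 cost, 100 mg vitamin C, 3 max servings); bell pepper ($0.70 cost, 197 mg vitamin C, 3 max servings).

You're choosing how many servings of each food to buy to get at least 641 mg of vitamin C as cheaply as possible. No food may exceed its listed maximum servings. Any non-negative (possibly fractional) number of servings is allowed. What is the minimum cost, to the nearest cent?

Cost per mg of vitamin C: bell pepper $0.0036, orange $0.0057, broccoli $0.0075, carrots $0.0300, banana $0.0364.
Take 3 servings of bell pepper: +591.0 mg vitamin C for $2.10 (total $2.10, still need 50.0 mg).
Take 0.7143 servings of orange: +50.0 mg vitamin C for $0.29 (total $2.39, still need 0.0 mg).
Filling from the cheapest source first is optimal under one linear minimum: $2.39.

$2.39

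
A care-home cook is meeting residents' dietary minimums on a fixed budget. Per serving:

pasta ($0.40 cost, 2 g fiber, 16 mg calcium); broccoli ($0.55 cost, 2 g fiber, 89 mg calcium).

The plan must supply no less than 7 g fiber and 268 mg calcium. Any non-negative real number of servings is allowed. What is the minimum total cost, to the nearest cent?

$1.84

The cheapest plan sits at a corner of the feasible region — with two constraints it uses at most two foods.
pasta only: max(7/2, 268/16) = 16.75 servings → $6.70.
broccoli only: max(7/2, 268/89) = 3.5 servings → $1.93.
pasta + broccoli with both tight: 0.5959 servings and 2.904 servings → $1.84.
Cheapest feasible corner: $1.84.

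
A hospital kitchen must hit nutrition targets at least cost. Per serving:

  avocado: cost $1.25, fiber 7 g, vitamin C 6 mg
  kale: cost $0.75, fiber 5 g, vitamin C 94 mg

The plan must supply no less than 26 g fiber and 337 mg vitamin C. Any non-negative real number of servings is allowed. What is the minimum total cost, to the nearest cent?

$3.90

The cheapest plan sits at a corner of the feasible region — with two constraints it uses at most two foods.
avocado only: max(26/7, 337/6) = 56.17 servings → $70.21.
kale only: max(26/5, 337/94) = 5.2 servings → $3.90.
avocado + kale with both tight: 1.209 servings and 3.508 servings → $4.14.
So the least-cost plan costs $3.90.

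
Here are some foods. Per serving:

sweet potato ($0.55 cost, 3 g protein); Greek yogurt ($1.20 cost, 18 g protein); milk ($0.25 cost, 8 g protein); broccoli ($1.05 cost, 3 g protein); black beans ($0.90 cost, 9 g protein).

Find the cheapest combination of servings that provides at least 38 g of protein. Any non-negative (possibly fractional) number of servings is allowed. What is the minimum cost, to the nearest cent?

$1.19

Cost per g of protein: milk $0.0312, Greek yogurt $0.0667, black beans $0.1000, sweet potato $0.1833, broccoli $0.3500.
With no serving limits, use only milk: 38 g / 8 g = 4.75 servings × $0.25 = $1.19.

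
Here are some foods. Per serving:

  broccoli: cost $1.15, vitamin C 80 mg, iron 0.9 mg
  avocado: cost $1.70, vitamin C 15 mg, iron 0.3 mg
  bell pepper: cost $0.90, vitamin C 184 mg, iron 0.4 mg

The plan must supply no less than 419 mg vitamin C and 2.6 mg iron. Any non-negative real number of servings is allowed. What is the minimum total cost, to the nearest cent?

$3.81

Minimising a linear cost over {vitamin C ≥ 419, iron ≥ 2.6, servings ≥ 0} — the optimum is at a vertex, using one or two foods.
broccoli only: max(419/80, 2.6/0.9) = 5.237 servings → $6.02.
avocado only: max(419/15, 2.6/0.3) = 27.93 servings → $47.49.
bell pepper only: max(419/184, 2.6/0.4) = 6.5 servings → $5.85.
broccoli + avocado: intersection lies outside the first quadrant.
broccoli + bell pepper with both tight: 2.326 servings and 1.266 servings → $3.81.
avocado + bell pepper with both tight: 6.317 servings and 1.762 servings → $12.32.
The minimum over all feasible corners is $3.81.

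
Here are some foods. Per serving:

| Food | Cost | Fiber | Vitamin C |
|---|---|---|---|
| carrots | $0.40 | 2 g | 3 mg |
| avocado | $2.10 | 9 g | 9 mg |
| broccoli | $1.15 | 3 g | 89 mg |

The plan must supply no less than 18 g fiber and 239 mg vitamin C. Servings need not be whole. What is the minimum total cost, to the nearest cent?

$4.98

A basic optimal solution has at most two foods positive. Try each food alone and each pair with both targets met exactly.
carrots only: max(18/2, 239/3) = 79.67 servings → $31.87.
avocado only: max(18/9, 239/9) = 26.56 servings → $55.77.
broccoli only: max(18/3, 239/89) = 6 servings → $6.90.
carrots + avocado: the both-tight solution has a negative serving — not a feasible corner.
carrots + broccoli with both tight: 5.237 servings and 2.509 servings → $4.98.
avocado + broccoli with both tight: 1.143 servings and 2.57 servings → $5.36.
So the least-cost plan costs $4.98.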